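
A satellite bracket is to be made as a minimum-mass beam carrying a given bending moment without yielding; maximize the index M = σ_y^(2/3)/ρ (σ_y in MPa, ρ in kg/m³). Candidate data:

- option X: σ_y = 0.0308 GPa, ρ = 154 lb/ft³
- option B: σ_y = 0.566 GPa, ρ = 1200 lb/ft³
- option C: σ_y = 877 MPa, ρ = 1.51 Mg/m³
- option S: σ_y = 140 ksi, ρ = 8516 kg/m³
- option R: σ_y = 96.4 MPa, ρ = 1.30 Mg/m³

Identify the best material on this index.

option C

In SI units:
  option X: σ_y = 30.80 MPa, ρ = 2467 kg/m³
  option B: σ_y = 566.0 MPa, ρ = 19220 kg/m³
  option C: σ_y = 877.0 MPa, ρ = 1510 kg/m³
  option S: σ_y = 965.3 MPa, ρ = 8516 kg/m³
  option R: σ_y = 96.40 MPa, ρ = 1300 kg/m³
  option C: M = 60.7×10⁻³
  option R: M = 16.2×10⁻³
  option S: M = 11.5×10⁻³
  option X: M = 3.98×10⁻³
  option B: M = 3.56×10⁻³
Highest index: option C.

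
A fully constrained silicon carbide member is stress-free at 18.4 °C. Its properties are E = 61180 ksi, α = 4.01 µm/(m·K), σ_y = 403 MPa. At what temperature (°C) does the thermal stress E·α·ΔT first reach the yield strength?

257 °C

E = 61180 ksi = 421.8 GPa.
E·α·ΔT = 403.0 MPa ⇒ ΔT = 403.0 / (421.8×10³ × 4.01×10⁻⁶) = 238.2 K.
T = 18.4 + 238.2 = 256.6 °C.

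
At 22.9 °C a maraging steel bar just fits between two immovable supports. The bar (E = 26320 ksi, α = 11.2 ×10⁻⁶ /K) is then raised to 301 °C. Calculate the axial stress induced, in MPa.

E = 26320 ksi = 181.5 GPa.
ΔT = 278.1 K. Constrained thermal stress σ = E·α·ΔT = 181.5×10³ MPa × 11.2×10⁻⁶ × 278.1 = 565 MPa (compressive).

565 MPa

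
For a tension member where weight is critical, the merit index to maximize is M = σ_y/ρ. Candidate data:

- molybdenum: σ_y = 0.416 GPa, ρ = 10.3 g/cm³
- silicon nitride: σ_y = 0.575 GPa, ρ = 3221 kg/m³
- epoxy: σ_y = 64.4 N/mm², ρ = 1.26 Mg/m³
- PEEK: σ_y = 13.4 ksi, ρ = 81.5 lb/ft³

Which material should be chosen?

silicon nitride

Normalizing units and computing the index:
  molybdenum: σ_y = 416.0 MPa, ρ = 10300 kg/m³
  silicon nitride: σ_y = 575.0 MPa, ρ = 3221 kg/m³
  epoxy: σ_y = 64.40 MPa, ρ = 1260 kg/m³
  PEEK: σ_y = 92.39 MPa, ρ = 1306 kg/m³
  silicon nitride: M = 179 kN·m/kg
  PEEK: M = 70.8 kN·m/kg
  epoxy: M = 51.1 kN·m/kg
  molybdenum: M = 40.4 kN·m/kg
The maximum is for silicon nitride.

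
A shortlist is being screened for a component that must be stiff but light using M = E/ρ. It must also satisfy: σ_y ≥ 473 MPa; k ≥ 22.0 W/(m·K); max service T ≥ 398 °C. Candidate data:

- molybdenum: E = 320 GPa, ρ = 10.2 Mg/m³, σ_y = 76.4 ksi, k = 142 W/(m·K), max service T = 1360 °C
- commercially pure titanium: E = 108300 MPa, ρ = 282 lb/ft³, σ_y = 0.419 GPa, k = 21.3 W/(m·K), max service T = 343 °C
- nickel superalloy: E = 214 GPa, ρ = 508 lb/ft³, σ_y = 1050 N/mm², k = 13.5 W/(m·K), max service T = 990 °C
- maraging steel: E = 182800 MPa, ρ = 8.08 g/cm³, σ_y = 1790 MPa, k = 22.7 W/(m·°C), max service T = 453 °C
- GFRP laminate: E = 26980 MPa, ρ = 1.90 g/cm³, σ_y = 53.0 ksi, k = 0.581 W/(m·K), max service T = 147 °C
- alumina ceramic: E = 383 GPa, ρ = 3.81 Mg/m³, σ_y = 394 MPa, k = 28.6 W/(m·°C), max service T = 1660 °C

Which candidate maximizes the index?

molybdenum

Screen on constraints: σ_y ≥ 473 MPa; k ≥ 22.0 W/(m·K); max service T ≥ 398 °C. Survivors: molybdenum, maraging steel.
In SI units:
  molybdenum: E = 320.0 GPa, ρ = 10200 kg/m³
  maraging steel: E = 182.8 GPa, ρ = 8080 kg/m³
  molybdenum: M = 31.4 MN·m/kg
  maraging steel: M = 22.6 MN·m/kg
Molybdenum ranks first.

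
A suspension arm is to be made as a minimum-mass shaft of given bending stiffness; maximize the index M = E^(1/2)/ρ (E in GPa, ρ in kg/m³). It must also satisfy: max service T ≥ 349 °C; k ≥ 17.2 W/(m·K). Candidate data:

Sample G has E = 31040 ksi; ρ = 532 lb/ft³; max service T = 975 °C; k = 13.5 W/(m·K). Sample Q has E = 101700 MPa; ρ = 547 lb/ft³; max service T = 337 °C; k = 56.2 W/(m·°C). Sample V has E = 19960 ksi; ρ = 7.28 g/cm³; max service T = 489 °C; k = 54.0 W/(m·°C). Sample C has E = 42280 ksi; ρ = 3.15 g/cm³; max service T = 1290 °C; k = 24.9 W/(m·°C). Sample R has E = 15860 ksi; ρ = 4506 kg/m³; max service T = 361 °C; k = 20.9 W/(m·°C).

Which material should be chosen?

Screen on constraints: max service T ≥ 349 °C; k ≥ 17.2 W/(m·K). Survivors: sample V, sample C, sample R.
In SI units:
  sample V: E = 137.6 GPa, ρ = 7280 kg/m³
  sample C: E = 291.5 GPa, ρ = 3150 kg/m³
  sample R: E = 109.4 GPa, ρ = 4506 kg/m³
  sample C: M = 5.42×10⁻³
  sample R: M = 2.32×10⁻³
  sample V: M = 1.61×10⁻³
Sample C ranks first.

sample C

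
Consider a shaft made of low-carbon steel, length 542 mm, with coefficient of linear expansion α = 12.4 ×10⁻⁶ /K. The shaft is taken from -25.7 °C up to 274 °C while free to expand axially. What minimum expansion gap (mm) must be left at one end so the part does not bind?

2.01 mm

ΔT = 274 − (-25.7) = 299.7 K.
ΔL = α·L₀·ΔT = 12.4×10⁻⁶ × 542 mm × 299.7 K = 2.01 mm.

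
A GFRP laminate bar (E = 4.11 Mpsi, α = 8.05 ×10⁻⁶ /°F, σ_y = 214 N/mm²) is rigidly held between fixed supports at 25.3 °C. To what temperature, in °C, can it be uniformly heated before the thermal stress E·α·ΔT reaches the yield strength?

E = 4.11 Mpsi = 28.34 GPa.
α = 8.05×10⁻⁶/°F × 9/5 = 14.5×10⁻⁶/K.
σ_y = 214 N/mm² = 214.0 MPa.
E·α·ΔT = 214.0 MPa ⇒ ΔT = 214.0 / (28.34×10³ × 14.5×10⁻⁶) = 521.2 K.
T = 25.3 + 521.2 = 546.5 °C.

546 °C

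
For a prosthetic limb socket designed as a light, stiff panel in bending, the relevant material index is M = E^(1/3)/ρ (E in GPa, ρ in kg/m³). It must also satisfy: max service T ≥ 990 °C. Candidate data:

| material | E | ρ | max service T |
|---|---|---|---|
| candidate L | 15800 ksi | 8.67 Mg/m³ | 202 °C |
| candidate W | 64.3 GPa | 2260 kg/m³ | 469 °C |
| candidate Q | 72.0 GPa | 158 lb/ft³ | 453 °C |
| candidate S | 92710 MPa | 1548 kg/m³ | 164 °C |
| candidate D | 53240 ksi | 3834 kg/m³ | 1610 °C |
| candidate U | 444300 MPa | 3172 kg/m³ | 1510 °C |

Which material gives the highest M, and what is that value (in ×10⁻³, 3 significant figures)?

Screen on constraints: max service T ≥ 990 °C. Survivors: candidate D, candidate U.
In SI units:
  candidate D: E = 367.1 GPa, ρ = 3834 kg/m³
  candidate U: E = 444.3 GPa, ρ = 3172 kg/m³
  candidate U: M = 2.41×10⁻³
  candidate D: M = 1.87×10⁻³
Highest index: candidate U.

candidate U, M = 2.41×10⁻³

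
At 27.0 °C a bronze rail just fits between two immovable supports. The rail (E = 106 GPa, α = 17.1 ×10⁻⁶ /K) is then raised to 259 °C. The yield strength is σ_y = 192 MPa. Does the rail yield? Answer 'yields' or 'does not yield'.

ΔT = 232.0 K. Constrained thermal stress σ = E·α·ΔT = 106.0×10³ MPa × 17.1×10⁻⁶ × 232.0 = 421 MPa (compressive).
Compare to σ_y = 192 MPa: σ ≥ σ_y, so it yields.

yields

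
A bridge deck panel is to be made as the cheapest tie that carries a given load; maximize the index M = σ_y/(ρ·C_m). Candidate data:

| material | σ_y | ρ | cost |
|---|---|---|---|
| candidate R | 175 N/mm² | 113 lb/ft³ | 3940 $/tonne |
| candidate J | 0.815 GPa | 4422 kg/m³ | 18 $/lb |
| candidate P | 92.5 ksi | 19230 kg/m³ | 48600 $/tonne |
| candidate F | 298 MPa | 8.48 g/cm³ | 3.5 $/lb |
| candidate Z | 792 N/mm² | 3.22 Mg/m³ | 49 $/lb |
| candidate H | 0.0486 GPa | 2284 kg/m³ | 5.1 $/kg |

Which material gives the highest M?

After converting to SI:
  candidate R: σ_y = 175.0 MPa, ρ = 1810 kg/m³, cost = 3.940 $/kg
  candidate J: σ_y = 815.0 MPa, ρ = 4422 kg/m³, cost = 39.68 $/kg
  candidate P: σ_y = 637.8 MPa, ρ = 19230 kg/m³, cost = 48.60 $/kg
  candidate F: σ_y = 298.0 MPa, ρ = 8480 kg/m³, cost = 7.716 $/kg
  candidate Z: σ_y = 792.0 MPa, ρ = 3220 kg/m³, cost = 108.0 $/kg
  candidate H: σ_y = 48.60 MPa, ρ = 2284 kg/m³, cost = 5.100 $/kg
  candidate R: M = 24.5 kN·m per $
  candidate J: M = 4.64 kN·m per $
  candidate F: M = 4.55 kN·m per $
  candidate H: M = 4.17 kN·m per $
  candidate Z: M = 2.28 kN·m per $
  candidate P: M = 0.682 kN·m per $
Highest index: candidate R.

candidate R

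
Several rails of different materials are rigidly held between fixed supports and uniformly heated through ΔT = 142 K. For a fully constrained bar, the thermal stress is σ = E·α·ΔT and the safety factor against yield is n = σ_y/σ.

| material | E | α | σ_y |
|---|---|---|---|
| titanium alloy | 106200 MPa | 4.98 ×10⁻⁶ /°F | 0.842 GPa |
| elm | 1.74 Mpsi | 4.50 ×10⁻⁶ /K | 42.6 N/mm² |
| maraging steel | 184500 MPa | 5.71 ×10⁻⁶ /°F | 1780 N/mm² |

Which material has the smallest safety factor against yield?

elm

Converting E to GPa, α to ×10⁻⁶/K, σ_y to MPa, then σ and n for each:
  titanium alloy: E = 106.2, α = 8.96, σ_y = 842.0 → σ = 135 MPa, n = 6.23
  elm: E = 12.00, α = 4.50, σ_y = 42.60 → σ = 7.67 MPa, n = 5.56
  maraging steel: E = 184.5, α = 10.3, σ_y = 1780 → σ = 269 MPa, n = 6.61
Smallest n: elm with n = 5.56.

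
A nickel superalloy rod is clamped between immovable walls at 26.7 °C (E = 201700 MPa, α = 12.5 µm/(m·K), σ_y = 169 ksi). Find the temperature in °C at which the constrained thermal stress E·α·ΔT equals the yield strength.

489 °C

E = 201700 MPa = 201.7 GPa.
σ_y = 169 ksi = 1165 MPa.
E·α·ΔT = 1165 MPa ⇒ ΔT = 1165 / (201.7×10³ × 12.5×10⁻⁶) = 462.2 K.
T = 26.7 + 462.2 = 488.9 °C.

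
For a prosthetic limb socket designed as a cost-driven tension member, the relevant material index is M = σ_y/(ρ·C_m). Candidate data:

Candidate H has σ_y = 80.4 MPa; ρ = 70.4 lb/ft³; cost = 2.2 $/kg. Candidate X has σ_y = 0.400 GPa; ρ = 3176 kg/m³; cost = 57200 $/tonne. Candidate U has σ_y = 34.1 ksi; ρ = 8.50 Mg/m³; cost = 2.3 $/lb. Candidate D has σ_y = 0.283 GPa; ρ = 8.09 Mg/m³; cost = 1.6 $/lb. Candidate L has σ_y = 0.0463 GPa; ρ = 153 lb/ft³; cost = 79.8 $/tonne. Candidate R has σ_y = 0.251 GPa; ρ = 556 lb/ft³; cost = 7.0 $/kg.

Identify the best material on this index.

In SI units:
  candidate H: σ_y = 80.40 MPa, ρ = 1128 kg/m³, cost = 2.200 $/kg
  candidate X: σ_y = 400.0 MPa, ρ = 3176 kg/m³, cost = 57.20 $/kg
  candidate U: σ_y = 235.1 MPa, ρ = 8500 kg/m³, cost = 5.071 $/kg
  candidate D: σ_y = 283.0 MPa, ρ = 8090 kg/m³, cost = 3.527 $/kg
  candidate L: σ_y = 46.30 MPa, ρ = 2451 kg/m³, cost = 0.07980 $/kg
  candidate R: σ_y = 251.0 MPa, ρ = 8906 kg/m³, cost = 7.000 $/kg
  candidate L: M = 237 kN·m per $
  candidate H: M = 32.4 kN·m per $
  candidate D: M = 9.92 kN·m per $
  candidate U: M = 5.46 kN·m per $
  candidate R: M = 4.03 kN·m per $
  candidate X: M = 2.20 kN·m per $
Highest index: candidate L.

candidate L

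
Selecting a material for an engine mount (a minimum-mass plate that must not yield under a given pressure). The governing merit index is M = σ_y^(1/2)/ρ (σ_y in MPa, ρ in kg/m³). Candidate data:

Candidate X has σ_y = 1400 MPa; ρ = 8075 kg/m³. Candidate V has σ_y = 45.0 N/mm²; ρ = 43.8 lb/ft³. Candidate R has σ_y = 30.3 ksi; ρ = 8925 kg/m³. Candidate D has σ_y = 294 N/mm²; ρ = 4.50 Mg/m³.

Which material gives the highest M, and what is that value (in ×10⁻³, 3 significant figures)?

Putting every candidate on a common basis:
  candidate X: σ_y = 1400 MPa, ρ = 8075 kg/m³
  candidate V: σ_y = 45.00 MPa, ρ = 701.6 kg/m³
  candidate R: σ_y = 208.9 MPa, ρ = 8925 kg/m³
  candidate D: σ_y = 294.0 MPa, ρ = 4500 kg/m³
  candidate V: M = 9.56×10⁻³
  candidate X: M = 4.63×10⁻³
  candidate D: M = 3.81×10⁻³
  candidate R: M = 1.62×10⁻³
Candidate V has the largest M.

candidate V, M = 9.56×10⁻³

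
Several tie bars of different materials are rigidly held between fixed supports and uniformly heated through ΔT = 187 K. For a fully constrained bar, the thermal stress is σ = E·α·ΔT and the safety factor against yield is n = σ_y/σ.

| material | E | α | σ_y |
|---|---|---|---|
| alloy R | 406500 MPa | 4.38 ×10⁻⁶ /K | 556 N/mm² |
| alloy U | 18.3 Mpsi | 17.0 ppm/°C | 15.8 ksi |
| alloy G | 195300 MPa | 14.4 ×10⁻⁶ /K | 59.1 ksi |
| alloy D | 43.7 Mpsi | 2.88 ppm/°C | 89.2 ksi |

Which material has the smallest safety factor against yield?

With everything in SI (GPa, ×10⁻⁶/K, MPa):
  alloy R: E = 406.5, α = 4.38, σ_y = 556.0 → σ = 333 MPa, n = 1.67
  alloy U: E = 126.2, α = 17.0, σ_y = 108.9 → σ = 401 MPa, n = 0.272
  alloy G: E = 195.3, α = 14.4, σ_y = 407.5 → σ = 526 MPa, n = 0.775
  alloy D: E = 301.3, α = 2.88, σ_y = 615.0 → σ = 162 MPa, n = 3.79
Alloy U has the lowest safety factor, n = 0.272.

alloy U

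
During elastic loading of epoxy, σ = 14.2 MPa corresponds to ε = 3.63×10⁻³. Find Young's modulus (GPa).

3.91 GPa

E = σ/ε = 14.2 MPa / 3.63×10⁻³ = 3912 MPa = 3.91 GPa.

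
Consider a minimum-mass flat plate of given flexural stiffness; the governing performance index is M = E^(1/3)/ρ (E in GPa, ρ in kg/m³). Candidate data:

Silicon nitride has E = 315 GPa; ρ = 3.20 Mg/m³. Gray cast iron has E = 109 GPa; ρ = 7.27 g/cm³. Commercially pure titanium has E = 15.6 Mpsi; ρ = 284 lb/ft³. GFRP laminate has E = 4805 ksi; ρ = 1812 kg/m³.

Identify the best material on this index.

silicon nitride

Convert each candidate to consistent units, then evaluate M:
  silicon nitride: E = 315.0 GPa, ρ = 3200 kg/m³
  gray cast iron: E = 109.0 GPa, ρ = 7270 kg/m³
  commercially pure titanium: E = 107.6 GPa, ρ = 4549 kg/m³
  GFRP laminate: E = 33.13 GPa, ρ = 1812 kg/m³
  silicon nitride: M = 2.13×10⁻³
  GFRP laminate: M = 1.77×10⁻³
  commercially pure titanium: M = 1.05×10⁻³
  gray cast iron: M = 0.657×10⁻³
Highest index: silicon nitride.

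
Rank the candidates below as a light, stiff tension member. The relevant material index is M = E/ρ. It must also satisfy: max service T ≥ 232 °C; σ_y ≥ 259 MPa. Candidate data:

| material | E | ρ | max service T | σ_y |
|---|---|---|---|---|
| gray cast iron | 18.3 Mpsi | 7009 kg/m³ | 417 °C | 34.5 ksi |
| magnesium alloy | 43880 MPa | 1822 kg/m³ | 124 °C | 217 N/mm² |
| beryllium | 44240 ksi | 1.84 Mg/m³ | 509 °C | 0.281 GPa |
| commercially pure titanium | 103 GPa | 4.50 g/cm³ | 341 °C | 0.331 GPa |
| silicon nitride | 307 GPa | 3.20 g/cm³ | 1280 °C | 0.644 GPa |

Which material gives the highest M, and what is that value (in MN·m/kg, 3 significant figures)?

Screen on constraints: max service T ≥ 232 °C; σ_y ≥ 259 MPa. Survivors: beryllium, commercially pure titanium, silicon nitride.
Normalizing units and computing the index:
  beryllium: E = 305.0 GPa, ρ = 1840 kg/m³
  commercially pure titanium: E = 103.0 GPa, ρ = 4500 kg/m³
  silicon nitride: E = 307.0 GPa, ρ = 3200 kg/m³
  beryllium: M = 166 MN·m/kg
  silicon nitride: M = 95.9 MN·m/kg
  commercially pure titanium: M = 22.9 MN·m/kg
Highest index: beryllium.

beryllium, M = 166 MN·m/kg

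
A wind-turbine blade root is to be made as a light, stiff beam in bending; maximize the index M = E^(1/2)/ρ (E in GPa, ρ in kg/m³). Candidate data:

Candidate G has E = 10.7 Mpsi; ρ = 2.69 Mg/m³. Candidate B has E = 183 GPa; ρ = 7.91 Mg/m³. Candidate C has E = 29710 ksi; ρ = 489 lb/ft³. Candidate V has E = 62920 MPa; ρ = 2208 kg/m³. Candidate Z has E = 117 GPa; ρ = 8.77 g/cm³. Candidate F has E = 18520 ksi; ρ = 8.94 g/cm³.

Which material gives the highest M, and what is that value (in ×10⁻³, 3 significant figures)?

Convert each candidate to consistent units, then evaluate M:
  candidate G: E = 73.77 GPa, ρ = 2690 kg/m³
  candidate B: E = 183.0 GPa, ρ = 7910 kg/m³
  candidate C: E = 204.8 GPa, ρ = 7833 kg/m³
  candidate V: E = 62.92 GPa, ρ = 2208 kg/m³
  candidate Z: E = 117.0 GPa, ρ = 8770 kg/m³
  candidate F: E = 127.7 GPa, ρ = 8940 kg/m³
  candidate V: M = 3.59×10⁻³
  candidate G: M = 3.19×10⁻³
  candidate C: M = 1.83×10⁻³
  candidate B: M = 1.71×10⁻³
  candidate F: M = 1.26×10⁻³
  candidate Z: M = 1.23×10⁻³
The maximum is for candidate V.

candidate V, M = 3.59×10⁻³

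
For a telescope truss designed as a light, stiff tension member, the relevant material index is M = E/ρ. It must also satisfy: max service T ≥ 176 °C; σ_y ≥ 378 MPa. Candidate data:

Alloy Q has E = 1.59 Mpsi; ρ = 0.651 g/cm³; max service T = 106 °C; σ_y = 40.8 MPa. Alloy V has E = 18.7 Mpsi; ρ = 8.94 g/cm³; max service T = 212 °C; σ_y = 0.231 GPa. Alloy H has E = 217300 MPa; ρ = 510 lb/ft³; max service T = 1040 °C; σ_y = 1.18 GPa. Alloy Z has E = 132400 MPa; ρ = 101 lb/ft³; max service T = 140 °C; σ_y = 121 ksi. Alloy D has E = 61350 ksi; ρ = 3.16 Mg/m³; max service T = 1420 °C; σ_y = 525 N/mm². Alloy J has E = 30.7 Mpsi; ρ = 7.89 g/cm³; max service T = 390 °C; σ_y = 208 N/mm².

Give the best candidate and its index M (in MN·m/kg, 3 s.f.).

alloy D, M = 134 MN·m/kg

Screen on constraints: max service T ≥ 176 °C; σ_y ≥ 378 MPa. Survivors: alloy H, alloy D.
Putting every candidate on a common basis:
  alloy H: E = 217.3 GPa, ρ = 8169 kg/m³
  alloy D: E = 423.0 GPa, ρ = 3160 kg/m³
  alloy D: M = 134 MN·m/kg
  alloy H: M = 26.6 MN·m/kg
Highest index: alloy D.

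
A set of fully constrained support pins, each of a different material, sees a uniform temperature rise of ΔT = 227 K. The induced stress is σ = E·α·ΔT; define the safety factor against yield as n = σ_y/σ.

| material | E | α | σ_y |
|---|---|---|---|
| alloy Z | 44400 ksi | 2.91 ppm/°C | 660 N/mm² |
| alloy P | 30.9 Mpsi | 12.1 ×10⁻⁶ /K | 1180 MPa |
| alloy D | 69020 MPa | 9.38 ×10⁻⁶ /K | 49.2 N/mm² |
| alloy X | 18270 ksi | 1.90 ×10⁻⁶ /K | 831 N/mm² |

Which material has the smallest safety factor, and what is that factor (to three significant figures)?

In consistent units (E in GPa, α in ×10⁻⁶/K, σ_y in MPa):
  alloy Z: E = 306.1, α = 2.91, σ_y = 660.0 → σ = 202 MPa, n = 3.26
  alloy P: E = 213.0, α = 12.1, σ_y = 1180 → σ = 585 MPa, n = 2.02
  alloy D: E = 69.02, α = 9.38, σ_y = 49.20 → σ = 147 MPa, n = 0.335
  alloy X: E = 126.0, α = 1.90, σ_y = 831.0 → σ = 54.3 MPa, n = 15.3
Smallest n: alloy D with n = 0.335.

alloy D, n = 0.335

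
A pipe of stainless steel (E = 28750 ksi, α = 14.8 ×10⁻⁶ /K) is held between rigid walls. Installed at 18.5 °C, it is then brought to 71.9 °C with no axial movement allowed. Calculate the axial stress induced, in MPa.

157 MPa

E = 28750 ksi = 198.2 GPa.
ΔT = 53.40 K. Constrained thermal stress σ = E·α·ΔT = 198.2×10³ MPa × 14.8×10⁻⁶ × 53.40 = 157 MPa (compressive).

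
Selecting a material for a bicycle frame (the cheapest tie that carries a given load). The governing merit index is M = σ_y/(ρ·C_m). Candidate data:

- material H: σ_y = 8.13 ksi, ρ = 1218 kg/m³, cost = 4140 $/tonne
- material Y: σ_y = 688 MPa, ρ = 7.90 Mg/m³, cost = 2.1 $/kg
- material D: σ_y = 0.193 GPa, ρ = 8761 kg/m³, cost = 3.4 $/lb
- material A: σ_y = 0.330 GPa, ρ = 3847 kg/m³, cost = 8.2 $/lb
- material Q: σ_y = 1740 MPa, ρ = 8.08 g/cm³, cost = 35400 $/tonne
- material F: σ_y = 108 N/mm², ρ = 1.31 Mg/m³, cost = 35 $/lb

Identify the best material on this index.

Putting every candidate on a common basis:
  material H: σ_y = 56.05 MPa, ρ = 1218 kg/m³, cost = 4.140 $/kg
  material Y: σ_y = 688.0 MPa, ρ = 7900 kg/m³, cost = 2.100 $/kg
  material D: σ_y = 193.0 MPa, ρ = 8761 kg/m³, cost = 7.496 $/kg
  material A: σ_y = 330.0 MPa, ρ = 3847 kg/m³, cost = 18.08 $/kg
  material Q: σ_y = 1740 MPa, ρ = 8080 kg/m³, cost = 35.40 $/kg
  material F: σ_y = 108.0 MPa, ρ = 1310 kg/m³, cost = 77.16 $/kg
  material Y: M = 41.5 kN·m per $
  material H: M = 11.1 kN·m per $
  material Q: M = 6.08 kN·m per $
  material A: M = 4.75 kN·m per $
  material D: M = 2.94 kN·m per $
  material F: M = 1.07 kN·m per $
Material Y has the largest M.

material Y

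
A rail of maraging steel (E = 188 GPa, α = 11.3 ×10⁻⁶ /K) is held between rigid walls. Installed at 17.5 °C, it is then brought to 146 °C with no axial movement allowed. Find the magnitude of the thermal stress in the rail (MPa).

ΔT = 128.5 K. Constrained thermal stress σ = E·α·ΔT = 188.0×10³ MPa × 11.3×10⁻⁶ × 128.5 = 273 MPa (compressive).

273 MPa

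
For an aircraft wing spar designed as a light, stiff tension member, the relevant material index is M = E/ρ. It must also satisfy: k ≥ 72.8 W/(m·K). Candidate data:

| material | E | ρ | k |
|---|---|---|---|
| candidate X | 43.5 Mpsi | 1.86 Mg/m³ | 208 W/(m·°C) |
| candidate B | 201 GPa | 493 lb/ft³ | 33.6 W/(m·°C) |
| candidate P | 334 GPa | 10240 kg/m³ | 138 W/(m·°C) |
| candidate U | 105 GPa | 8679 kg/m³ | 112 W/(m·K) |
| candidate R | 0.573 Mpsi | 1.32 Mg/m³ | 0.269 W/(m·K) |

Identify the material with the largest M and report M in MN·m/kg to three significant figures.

candidate X, M = 161 MN·m/kg

Screen on constraints: k ≥ 72.8 W/(m·K). Survivors: candidate X, candidate P, candidate U.
Normalizing units and computing the index:
  candidate X: E = 299.9 GPa, ρ = 1860 kg/m³
  candidate P: E = 334.0 GPa, ρ = 10240 kg/m³
  candidate U: E = 105.0 GPa, ρ = 8679 kg/m³
  candidate X: M = 161 MN·m/kg
  candidate P: M = 32.6 MN·m/kg
  candidate U: M = 12.1 MN·m/kg
Highest index: candidate X.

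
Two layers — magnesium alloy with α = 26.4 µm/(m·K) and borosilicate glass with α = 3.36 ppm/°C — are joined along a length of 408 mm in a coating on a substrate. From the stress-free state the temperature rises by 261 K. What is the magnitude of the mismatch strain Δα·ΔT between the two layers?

6.01×10⁻³

Δα = |26.4 − 3.36|×10⁻⁶/K = 23.0×10⁻⁶/K.
Mismatch strain = Δα·ΔT = 23.0×10⁻⁶ × 261.0 = 6.01×10⁻³.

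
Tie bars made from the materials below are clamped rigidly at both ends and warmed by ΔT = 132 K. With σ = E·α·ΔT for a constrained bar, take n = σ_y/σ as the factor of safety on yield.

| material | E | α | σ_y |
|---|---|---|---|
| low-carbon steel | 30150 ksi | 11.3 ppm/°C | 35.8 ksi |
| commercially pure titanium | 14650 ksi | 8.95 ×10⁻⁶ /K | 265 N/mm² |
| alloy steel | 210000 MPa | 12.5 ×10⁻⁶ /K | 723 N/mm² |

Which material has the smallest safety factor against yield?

Per material, after unit conversion:
  low-carbon steel: E = 207.9, α = 11.3, σ_y = 246.8 → σ = 310 MPa, n = 0.796
  commercially pure titanium: E = 101.0, α = 8.95, σ_y = 265.0 → σ = 119 MPa, n = 2.22
  alloy steel: E = 210.0, α = 12.5, σ_y = 723.0 → σ = 346 MPa, n = 2.09
Low-carbon steel has the lowest safety factor, n = 0.796.

low-carbon steel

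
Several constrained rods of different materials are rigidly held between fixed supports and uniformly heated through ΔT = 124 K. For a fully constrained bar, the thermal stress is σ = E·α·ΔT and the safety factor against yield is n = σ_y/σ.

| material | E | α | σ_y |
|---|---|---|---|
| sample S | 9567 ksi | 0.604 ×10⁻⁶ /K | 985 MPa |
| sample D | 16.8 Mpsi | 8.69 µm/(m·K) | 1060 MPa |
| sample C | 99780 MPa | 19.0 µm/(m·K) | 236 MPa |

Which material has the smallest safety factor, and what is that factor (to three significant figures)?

sample C, n = 1.00

Converting E to GPa, α to ×10⁻⁶/K, σ_y to MPa, then σ and n for each:
  sample S: E = 65.96, α = 0.604, σ_y = 985.0 → σ = 4.94 MPa, n = 199
  sample D: E = 115.8, α = 8.69, σ_y = 1060 → σ = 125 MPa, n = 8.49
  sample C: E = 99.78, α = 19.0, σ_y = 236.0 → σ = 235 MPa, n = 1.00
The minimum is sample C at n = 1.00.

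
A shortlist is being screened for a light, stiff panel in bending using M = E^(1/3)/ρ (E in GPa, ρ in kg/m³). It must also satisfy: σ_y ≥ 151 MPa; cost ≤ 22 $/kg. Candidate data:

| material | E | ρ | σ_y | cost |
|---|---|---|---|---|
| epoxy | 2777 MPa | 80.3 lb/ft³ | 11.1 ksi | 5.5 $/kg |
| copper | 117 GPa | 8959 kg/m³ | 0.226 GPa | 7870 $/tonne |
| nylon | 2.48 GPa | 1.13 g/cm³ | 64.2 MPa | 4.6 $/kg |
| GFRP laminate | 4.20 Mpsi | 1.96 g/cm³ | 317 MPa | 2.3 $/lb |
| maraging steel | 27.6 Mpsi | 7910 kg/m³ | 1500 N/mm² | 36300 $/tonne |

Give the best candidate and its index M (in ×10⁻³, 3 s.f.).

GFRP laminate, M = 1.57×10⁻³

Screen on constraints: σ_y ≥ 151 MPa; cost ≤ 22 $/kg. Survivors: copper, GFRP laminate.
Convert each candidate to consistent units, then evaluate M:
  copper: E = 117.0 GPa, ρ = 8959 kg/m³
  GFRP laminate: E = 28.96 GPa, ρ = 1960 kg/m³
  GFRP laminate: M = 1.57×10⁻³
  copper: M = 0.546×10⁻³
GFRP laminate ranks first.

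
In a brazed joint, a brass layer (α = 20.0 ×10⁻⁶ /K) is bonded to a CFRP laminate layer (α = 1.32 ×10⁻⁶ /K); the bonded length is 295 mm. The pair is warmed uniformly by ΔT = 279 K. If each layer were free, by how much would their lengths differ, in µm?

1540 µm

Δα = |20.0 − 1.32|×10⁻⁶/K = 18.7×10⁻⁶/K.
ΔL_mismatch = Δα·L·ΔT = 18.7×10⁻⁶ × 295.0 mm × 279.0 K = 1540 µm.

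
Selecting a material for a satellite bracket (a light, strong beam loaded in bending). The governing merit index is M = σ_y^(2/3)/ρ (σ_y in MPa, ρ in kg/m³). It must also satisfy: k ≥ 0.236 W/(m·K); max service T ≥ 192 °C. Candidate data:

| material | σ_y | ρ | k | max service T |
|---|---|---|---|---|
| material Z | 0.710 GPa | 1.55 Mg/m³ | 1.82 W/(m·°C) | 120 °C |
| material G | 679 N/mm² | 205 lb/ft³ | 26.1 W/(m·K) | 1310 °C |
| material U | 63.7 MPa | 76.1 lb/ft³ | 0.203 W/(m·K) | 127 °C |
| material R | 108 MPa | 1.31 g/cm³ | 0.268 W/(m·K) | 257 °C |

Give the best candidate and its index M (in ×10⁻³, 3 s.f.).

material G, M = 23.5×10⁻³

Screen on constraints: k ≥ 0.236 W/(m·K); max service T ≥ 192 °C. Survivors: material G, material R.
In SI units:
  material G: σ_y = 679.0 MPa, ρ = 3284 kg/m³
  material R: σ_y = 108.0 MPa, ρ = 1310 kg/m³
  material G: M = 23.5×10⁻³
  material R: M = 17.3×10⁻³
Material G ranks first.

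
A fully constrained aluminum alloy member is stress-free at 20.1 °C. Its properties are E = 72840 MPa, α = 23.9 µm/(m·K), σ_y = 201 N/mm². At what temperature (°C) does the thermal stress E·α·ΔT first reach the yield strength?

E = 72840 MPa = 72.84 GPa.
σ_y = 201 N/mm² = 201.0 MPa.
E·α·ΔT = 201.0 MPa ⇒ ΔT = 201.0 / (72.84×10³ × 23.9×10⁻⁶) = 115.5 K.
T = 20.1 + 115.5 = 135.6 °C.

136 °C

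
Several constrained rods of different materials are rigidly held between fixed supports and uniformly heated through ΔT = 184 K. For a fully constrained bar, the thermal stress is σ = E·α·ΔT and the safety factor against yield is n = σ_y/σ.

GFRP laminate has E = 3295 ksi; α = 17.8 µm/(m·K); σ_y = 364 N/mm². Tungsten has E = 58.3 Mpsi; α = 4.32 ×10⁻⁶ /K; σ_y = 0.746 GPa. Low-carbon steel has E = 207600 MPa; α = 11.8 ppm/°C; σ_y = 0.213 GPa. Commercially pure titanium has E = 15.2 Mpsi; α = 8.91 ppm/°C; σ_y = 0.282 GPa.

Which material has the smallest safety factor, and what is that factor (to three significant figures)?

low-carbon steel, n = 0.473

Converting E to GPa, α to ×10⁻⁶/K, σ_y to MPa, then σ and n for each:
  GFRP laminate: E = 22.72, α = 17.8, σ_y = 364.0 → σ = 74.4 MPa, n = 4.89
  tungsten: E = 402.0, α = 4.32, σ_y = 746.0 → σ = 320 MPa, n = 2.33
  low-carbon steel: E = 207.6, α = 11.8, σ_y = 213.0 → σ = 451 MPa, n = 0.473
  commercially pure titanium: E = 104.8, α = 8.91, σ_y = 282.0 → σ = 172 MPa, n = 1.64
Smallest n: low-carbon steel with n = 0.473.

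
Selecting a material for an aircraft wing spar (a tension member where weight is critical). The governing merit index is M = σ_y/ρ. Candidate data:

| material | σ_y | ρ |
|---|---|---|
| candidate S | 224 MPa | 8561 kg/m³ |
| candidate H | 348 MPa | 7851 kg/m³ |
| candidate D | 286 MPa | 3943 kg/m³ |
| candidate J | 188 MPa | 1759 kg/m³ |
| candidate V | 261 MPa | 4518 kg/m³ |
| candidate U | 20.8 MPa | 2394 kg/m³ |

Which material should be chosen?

candidate J

Computing M directly (units already consistent):
  candidate J: M = 107 kN·m/kg
  candidate D: M = 72.5 kN·m/kg
  candidate V: M = 57.8 kN·m/kg
  candidate H: M = 44.3 kN·m/kg
  candidate S: M = 26.2 kN·m/kg
  candidate U: M = 8.69 kN·m/kg
Highest index: candidate J.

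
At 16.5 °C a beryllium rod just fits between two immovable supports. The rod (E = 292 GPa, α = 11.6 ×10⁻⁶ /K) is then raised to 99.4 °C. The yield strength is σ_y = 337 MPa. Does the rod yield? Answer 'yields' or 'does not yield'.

ΔT = 82.90 K. Constrained thermal stress σ = E·α·ΔT = 292.0×10³ MPa × 11.6×10⁻⁶ × 82.90 = 281 MPa (compressive).
Compare to σ_y = 337 MPa: σ < σ_y, so it does not yield.

does not yield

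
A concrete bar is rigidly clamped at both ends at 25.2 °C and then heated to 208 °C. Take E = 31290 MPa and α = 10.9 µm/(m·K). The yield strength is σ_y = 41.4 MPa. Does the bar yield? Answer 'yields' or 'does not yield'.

E = 31290 MPa = 31.29 GPa.
ΔT = 182.8 K. Constrained thermal stress σ = E·α·ΔT = 31.29×10³ MPa × 10.9×10⁻⁶ × 182.8 = 62.3 MPa (compressive).
Compare to σ_y = 41.4 MPa: σ ≥ σ_y, so it yields.

yields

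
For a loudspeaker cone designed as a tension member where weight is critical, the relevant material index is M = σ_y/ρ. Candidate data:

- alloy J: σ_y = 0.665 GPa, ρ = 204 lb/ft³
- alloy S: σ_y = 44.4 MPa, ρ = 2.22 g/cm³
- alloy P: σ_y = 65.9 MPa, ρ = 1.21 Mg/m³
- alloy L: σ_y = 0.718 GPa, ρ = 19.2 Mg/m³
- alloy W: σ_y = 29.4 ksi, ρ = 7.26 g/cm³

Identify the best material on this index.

Convert each candidate to consistent units, then evaluate M:
  alloy J: σ_y = 665.0 MPa, ρ = 3268 kg/m³
  alloy S: σ_y = 44.40 MPa, ρ = 2220 kg/m³
  alloy P: σ_y = 65.90 MPa, ρ = 1210 kg/m³
  alloy L: σ_y = 718.0 MPa, ρ = 19200 kg/m³
  alloy W: σ_y = 202.7 MPa, ρ = 7260 kg/m³
  alloy J: M = 204 kN·m/kg
  alloy P: M = 54.5 kN·m/kg
  alloy L: M = 37.4 kN·m/kg
  alloy W: M = 27.9 kN·m/kg
  alloy S: M = 20.0 kN·m/kg
Highest index: alloy J.

alloy J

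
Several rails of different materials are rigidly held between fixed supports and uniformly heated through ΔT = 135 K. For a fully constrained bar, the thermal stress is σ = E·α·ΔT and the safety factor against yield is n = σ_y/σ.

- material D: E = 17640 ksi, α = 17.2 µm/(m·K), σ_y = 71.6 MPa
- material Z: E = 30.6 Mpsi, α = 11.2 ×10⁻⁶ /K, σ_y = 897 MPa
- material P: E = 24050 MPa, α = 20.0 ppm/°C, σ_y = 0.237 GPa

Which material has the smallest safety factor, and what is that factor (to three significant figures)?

material D, n = 0.254

In consistent units (E in GPa, α in ×10⁻⁶/K, σ_y in MPa):
  material D: E = 121.6, α = 17.2, σ_y = 71.60 → σ = 282 MPa, n = 0.254
  material Z: E = 211.0, α = 11.2, σ_y = 897.0 → σ = 319 MPa, n = 2.81
  material P: E = 24.05, α = 20.0, σ_y = 237.0 → σ = 64.9 MPa, n = 3.65
Material D has the lowest safety factor, n = 0.254.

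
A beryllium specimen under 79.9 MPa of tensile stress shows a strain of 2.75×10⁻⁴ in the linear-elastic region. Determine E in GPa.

291 GPa

E = σ/ε = 79.9 MPa / 2.75×10⁻⁴ = 290500 MPa = 291 GPa.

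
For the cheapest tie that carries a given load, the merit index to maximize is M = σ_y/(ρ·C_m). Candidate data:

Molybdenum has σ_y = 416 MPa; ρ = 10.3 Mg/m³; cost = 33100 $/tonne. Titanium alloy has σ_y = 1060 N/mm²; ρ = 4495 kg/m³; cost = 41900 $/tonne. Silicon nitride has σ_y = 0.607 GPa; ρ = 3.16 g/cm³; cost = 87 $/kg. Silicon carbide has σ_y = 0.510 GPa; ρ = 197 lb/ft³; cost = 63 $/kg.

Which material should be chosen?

titanium alloy

In SI units:
  molybdenum: σ_y = 416.0 MPa, ρ = 10300 kg/m³, cost = 33.10 $/kg
  titanium alloy: σ_y = 1060 MPa, ρ = 4495 kg/m³, cost = 41.90 $/kg
  silicon nitride: σ_y = 607.0 MPa, ρ = 3160 kg/m³, cost = 87.00 $/kg
  silicon carbide: σ_y = 510.0 MPa, ρ = 3156 kg/m³, cost = 63.00 $/kg
  titanium alloy: M = 5.63 kN·m per $
  silicon carbide: M = 2.57 kN·m per $
  silicon nitride: M = 2.21 kN·m per $
  molybdenum: M = 1.22 kN·m per $
Titanium alloy ranks first.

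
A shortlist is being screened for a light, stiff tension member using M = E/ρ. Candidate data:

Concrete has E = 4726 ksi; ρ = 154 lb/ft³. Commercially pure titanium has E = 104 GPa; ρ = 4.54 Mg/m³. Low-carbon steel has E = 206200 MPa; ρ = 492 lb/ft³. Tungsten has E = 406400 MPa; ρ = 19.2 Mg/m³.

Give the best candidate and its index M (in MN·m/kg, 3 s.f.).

low-carbon steel, M = 26.2 MN·m/kg

Convert each candidate to consistent units, then evaluate M:
  concrete: E = 32.58 GPa, ρ = 2467 kg/m³
  commercially pure titanium: E = 104.0 GPa, ρ = 4540 kg/m³
  low-carbon steel: E = 206.2 GPa, ρ = 7881 kg/m³
  tungsten: E = 406.4 GPa, ρ = 19200 kg/m³
  low-carbon steel: M = 26.2 MN·m/kg
  commercially pure titanium: M = 22.9 MN·m/kg
  tungsten: M = 21.2 MN·m/kg
  concrete: M = 13.2 MN·m/kg
Low-carbon steel ranks first.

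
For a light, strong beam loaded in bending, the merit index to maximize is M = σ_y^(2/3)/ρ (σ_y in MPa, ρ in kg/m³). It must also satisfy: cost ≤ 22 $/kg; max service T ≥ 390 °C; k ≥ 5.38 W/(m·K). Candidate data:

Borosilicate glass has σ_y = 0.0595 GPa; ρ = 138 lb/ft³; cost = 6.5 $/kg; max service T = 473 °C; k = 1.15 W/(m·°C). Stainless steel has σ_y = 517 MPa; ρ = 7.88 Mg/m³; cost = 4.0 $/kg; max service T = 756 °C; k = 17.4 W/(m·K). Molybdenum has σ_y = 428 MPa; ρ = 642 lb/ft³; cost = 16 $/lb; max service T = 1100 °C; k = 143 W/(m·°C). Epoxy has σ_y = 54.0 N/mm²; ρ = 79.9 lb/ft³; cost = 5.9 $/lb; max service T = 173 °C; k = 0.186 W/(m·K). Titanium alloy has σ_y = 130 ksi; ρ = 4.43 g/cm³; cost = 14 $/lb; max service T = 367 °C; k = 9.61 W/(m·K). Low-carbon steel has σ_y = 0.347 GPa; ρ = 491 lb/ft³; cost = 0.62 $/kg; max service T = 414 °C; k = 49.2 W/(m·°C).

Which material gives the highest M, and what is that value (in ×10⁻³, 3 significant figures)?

Screen on constraints: cost ≤ 22 $/kg; max service T ≥ 390 °C; k ≥ 5.38 W/(m·K). Survivors: stainless steel, low-carbon steel.
After converting to SI:
  stainless steel: σ_y = 517.0 MPa, ρ = 7880 kg/m³
  low-carbon steel: σ_y = 347.0 MPa, ρ = 7865 kg/m³
  stainless steel: M = 8.17×10⁻³
  low-carbon steel: M = 6.28×10⁻³
The maximum is for stainless steel.

stainless steel, M = 8.17×10⁻³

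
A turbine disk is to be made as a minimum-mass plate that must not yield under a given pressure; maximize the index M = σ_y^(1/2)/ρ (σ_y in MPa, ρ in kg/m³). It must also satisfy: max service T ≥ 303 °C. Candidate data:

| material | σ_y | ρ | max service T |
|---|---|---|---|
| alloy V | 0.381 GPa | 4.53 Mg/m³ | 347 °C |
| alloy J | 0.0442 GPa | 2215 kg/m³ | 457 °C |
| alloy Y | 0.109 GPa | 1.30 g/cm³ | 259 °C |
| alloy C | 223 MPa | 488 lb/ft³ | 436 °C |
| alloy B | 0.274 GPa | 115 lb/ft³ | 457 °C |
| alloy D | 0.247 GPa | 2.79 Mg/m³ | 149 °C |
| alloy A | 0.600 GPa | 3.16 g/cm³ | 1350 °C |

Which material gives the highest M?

Screen on constraints: max service T ≥ 303 °C. Survivors: alloy V, alloy J, alloy C, alloy B, alloy A.
Convert each candidate to consistent units, then evaluate M:
  alloy V: σ_y = 381.0 MPa, ρ = 4530 kg/m³
  alloy J: σ_y = 44.20 MPa, ρ = 2215 kg/m³
  alloy C: σ_y = 223.0 MPa, ρ = 7817 kg/m³
  alloy B: σ_y = 274.0 MPa, ρ = 1842 kg/m³
  alloy A: σ_y = 600.0 MPa, ρ = 3160 kg/m³
  alloy B: M = 8.99×10⁻³
  alloy A: M = 7.75×10⁻³
  alloy V: M = 4.31×10⁻³
  alloy J: M = 3.00×10⁻³
  alloy C: M = 1.91×10⁻³
Highest index: alloy B.

alloy B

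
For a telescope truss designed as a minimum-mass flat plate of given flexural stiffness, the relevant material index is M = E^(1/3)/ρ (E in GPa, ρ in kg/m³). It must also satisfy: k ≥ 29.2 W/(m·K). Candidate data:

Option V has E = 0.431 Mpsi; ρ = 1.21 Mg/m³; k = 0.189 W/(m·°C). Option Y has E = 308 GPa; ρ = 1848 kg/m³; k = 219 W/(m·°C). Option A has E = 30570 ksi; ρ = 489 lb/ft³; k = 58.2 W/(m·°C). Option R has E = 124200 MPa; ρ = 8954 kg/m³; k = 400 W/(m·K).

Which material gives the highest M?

Screen on constraints: k ≥ 29.2 W/(m·K). Survivors: option Y, option A, option R.
In SI units:
  option Y: E = 308.0 GPa, ρ = 1848 kg/m³
  option A: E = 210.8 GPa, ρ = 7833 kg/m³
  option R: E = 124.2 GPa, ρ = 8954 kg/m³
  option Y: M = 3.65×10⁻³
  option A: M = 0.760×10⁻³
  option R: M = 0.557×10⁻³
The maximum is for option Y.

option Y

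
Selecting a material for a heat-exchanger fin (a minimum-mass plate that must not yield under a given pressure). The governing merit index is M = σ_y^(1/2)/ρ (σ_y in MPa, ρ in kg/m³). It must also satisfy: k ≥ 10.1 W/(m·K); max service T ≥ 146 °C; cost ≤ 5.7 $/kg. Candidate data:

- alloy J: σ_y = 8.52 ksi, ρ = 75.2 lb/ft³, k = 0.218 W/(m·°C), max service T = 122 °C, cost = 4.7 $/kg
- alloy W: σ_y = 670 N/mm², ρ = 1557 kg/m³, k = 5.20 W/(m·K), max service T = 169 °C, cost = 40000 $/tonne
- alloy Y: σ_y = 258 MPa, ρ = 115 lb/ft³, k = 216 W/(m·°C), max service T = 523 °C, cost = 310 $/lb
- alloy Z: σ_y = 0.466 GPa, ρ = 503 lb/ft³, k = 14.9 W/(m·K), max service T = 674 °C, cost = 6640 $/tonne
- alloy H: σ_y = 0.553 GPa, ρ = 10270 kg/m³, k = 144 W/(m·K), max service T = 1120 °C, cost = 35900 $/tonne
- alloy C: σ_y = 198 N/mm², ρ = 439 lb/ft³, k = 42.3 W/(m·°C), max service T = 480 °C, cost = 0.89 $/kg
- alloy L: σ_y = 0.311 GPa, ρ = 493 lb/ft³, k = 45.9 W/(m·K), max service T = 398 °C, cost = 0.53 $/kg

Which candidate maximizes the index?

Screen on constraints: k ≥ 10.1 W/(m·K); max service T ≥ 146 °C; cost ≤ 5.7 $/kg. Survivors: alloy C, alloy L.
After converting to SI:
  alloy C: σ_y = 198.0 MPa, ρ = 7032 kg/m³
  alloy L: σ_y = 311.0 MPa, ρ = 7897 kg/m³
  alloy L: M = 2.23×10⁻³
  alloy C: M = 2.00×10⁻³
Alloy L ranks first.

alloy L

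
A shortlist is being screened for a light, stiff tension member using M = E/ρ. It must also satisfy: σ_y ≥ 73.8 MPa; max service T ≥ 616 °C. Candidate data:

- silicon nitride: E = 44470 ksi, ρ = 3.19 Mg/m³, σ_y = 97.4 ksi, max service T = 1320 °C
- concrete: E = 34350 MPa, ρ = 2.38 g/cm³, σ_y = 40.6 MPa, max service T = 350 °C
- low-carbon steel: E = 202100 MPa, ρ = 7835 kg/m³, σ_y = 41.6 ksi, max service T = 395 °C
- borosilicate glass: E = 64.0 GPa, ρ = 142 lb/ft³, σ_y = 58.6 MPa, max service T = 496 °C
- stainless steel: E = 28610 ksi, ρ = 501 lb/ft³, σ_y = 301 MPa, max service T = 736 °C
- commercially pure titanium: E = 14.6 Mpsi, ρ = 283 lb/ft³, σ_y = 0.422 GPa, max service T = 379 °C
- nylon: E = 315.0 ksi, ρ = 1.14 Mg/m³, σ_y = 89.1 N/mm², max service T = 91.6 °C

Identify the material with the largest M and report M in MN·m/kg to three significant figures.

silicon nitride, M = 96.1 MN·m/kg

Screen on constraints: σ_y ≥ 73.8 MPa; max service T ≥ 616 °C. Survivors: silicon nitride, stainless steel.
After converting to SI:
  silicon nitride: E = 306.6 GPa, ρ = 3190 kg/m³
  stainless steel: E = 197.3 GPa, ρ = 8025 kg/m³
  silicon nitride: M = 96.1 MN·m/kg
  stainless steel: M = 24.6 MN·m/kg
The maximum is for silicon nitride.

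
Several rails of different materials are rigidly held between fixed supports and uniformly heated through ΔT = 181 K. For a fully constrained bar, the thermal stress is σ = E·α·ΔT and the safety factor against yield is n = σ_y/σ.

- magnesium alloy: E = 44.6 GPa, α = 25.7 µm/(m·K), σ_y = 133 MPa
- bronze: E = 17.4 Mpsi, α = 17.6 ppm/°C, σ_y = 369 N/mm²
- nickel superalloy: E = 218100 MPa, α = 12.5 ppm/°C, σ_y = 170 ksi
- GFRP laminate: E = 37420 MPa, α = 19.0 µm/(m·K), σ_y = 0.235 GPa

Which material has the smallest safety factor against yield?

magnesium alloy

Converting E to GPa, α to ×10⁻⁶/K, σ_y to MPa, then σ and n for each:
  magnesium alloy: E = 44.60, α = 25.7, σ_y = 133.0 → σ = 207 MPa, n = 0.641
  bronze: E = 120.0, α = 17.6, σ_y = 369.0 → σ = 382 MPa, n = 0.966
  nickel superalloy: E = 218.1, α = 12.5, σ_y = 1172 → σ = 493 MPa, n = 2.38
  GFRP laminate: E = 37.42, α = 19.0, σ_y = 235.0 → σ = 129 MPa, n = 1.83
Magnesium alloy has the lowest safety factor, n = 0.641.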